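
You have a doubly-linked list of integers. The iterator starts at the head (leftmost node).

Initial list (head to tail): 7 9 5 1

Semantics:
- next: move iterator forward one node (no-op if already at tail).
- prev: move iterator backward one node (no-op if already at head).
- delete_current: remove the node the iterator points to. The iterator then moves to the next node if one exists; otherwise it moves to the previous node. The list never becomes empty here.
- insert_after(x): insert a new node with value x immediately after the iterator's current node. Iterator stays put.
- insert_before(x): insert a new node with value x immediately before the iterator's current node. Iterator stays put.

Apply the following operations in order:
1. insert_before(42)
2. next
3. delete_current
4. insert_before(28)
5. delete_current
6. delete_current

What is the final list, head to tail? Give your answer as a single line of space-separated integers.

Answer: 42 7 28

Derivation:
After 1 (insert_before(42)): list=[42, 7, 9, 5, 1] cursor@7
After 2 (next): list=[42, 7, 9, 5, 1] cursor@9
After 3 (delete_current): list=[42, 7, 5, 1] cursor@5
After 4 (insert_before(28)): list=[42, 7, 28, 5, 1] cursor@5
After 5 (delete_current): list=[42, 7, 28, 1] cursor@1
After 6 (delete_current): list=[42, 7, 28] cursor@28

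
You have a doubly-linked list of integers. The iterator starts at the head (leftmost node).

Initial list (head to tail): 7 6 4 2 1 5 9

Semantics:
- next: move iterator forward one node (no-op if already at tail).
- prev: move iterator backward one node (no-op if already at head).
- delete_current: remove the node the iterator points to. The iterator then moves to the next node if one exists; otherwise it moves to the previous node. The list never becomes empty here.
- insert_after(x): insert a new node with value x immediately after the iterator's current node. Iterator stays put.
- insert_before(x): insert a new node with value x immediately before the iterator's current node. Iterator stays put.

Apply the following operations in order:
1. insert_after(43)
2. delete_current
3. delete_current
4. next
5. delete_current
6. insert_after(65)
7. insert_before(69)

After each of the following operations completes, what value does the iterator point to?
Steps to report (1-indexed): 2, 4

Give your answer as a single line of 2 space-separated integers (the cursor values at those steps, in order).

After 1 (insert_after(43)): list=[7, 43, 6, 4, 2, 1, 5, 9] cursor@7
After 2 (delete_current): list=[43, 6, 4, 2, 1, 5, 9] cursor@43
After 3 (delete_current): list=[6, 4, 2, 1, 5, 9] cursor@6
After 4 (next): list=[6, 4, 2, 1, 5, 9] cursor@4
After 5 (delete_current): list=[6, 2, 1, 5, 9] cursor@2
After 6 (insert_after(65)): list=[6, 2, 65, 1, 5, 9] cursor@2
After 7 (insert_before(69)): list=[6, 69, 2, 65, 1, 5, 9] cursor@2

Answer: 43 4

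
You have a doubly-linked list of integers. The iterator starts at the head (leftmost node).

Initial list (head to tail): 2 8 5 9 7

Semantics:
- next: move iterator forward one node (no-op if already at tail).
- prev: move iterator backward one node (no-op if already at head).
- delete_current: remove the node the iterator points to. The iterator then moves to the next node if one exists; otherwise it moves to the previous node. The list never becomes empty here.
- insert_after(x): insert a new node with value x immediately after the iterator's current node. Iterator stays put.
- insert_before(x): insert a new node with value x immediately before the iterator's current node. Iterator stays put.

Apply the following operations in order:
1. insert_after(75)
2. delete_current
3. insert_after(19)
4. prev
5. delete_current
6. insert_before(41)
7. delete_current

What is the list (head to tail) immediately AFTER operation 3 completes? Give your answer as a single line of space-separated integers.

Answer: 75 19 8 5 9 7

Derivation:
After 1 (insert_after(75)): list=[2, 75, 8, 5, 9, 7] cursor@2
After 2 (delete_current): list=[75, 8, 5, 9, 7] cursor@75
After 3 (insert_after(19)): list=[75, 19, 8, 5, 9, 7] cursor@75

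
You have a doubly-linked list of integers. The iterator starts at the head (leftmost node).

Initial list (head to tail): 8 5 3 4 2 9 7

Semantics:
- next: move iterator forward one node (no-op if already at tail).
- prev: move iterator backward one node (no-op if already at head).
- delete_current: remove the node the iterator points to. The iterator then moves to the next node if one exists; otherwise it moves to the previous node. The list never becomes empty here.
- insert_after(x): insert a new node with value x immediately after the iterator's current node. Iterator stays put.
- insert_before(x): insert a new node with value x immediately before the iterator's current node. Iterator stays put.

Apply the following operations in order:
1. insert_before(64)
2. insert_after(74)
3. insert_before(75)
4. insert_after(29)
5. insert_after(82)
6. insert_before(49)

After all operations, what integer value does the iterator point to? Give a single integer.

Answer: 8

Derivation:
After 1 (insert_before(64)): list=[64, 8, 5, 3, 4, 2, 9, 7] cursor@8
After 2 (insert_after(74)): list=[64, 8, 74, 5, 3, 4, 2, 9, 7] cursor@8
After 3 (insert_before(75)): list=[64, 75, 8, 74, 5, 3, 4, 2, 9, 7] cursor@8
After 4 (insert_after(29)): list=[64, 75, 8, 29, 74, 5, 3, 4, 2, 9, 7] cursor@8
After 5 (insert_after(82)): list=[64, 75, 8, 82, 29, 74, 5, 3, 4, 2, 9, 7] cursor@8
After 6 (insert_before(49)): list=[64, 75, 49, 8, 82, 29, 74, 5, 3, 4, 2, 9, 7] cursor@8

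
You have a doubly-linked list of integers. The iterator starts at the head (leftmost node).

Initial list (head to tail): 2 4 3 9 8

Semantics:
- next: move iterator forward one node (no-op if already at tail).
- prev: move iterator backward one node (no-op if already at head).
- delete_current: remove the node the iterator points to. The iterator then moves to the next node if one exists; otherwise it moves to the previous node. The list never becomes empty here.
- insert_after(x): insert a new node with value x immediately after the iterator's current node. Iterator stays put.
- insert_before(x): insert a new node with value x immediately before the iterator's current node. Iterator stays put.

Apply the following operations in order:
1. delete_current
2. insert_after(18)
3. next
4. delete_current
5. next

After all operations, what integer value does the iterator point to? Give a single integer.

Answer: 9

Derivation:
After 1 (delete_current): list=[4, 3, 9, 8] cursor@4
After 2 (insert_after(18)): list=[4, 18, 3, 9, 8] cursor@4
After 3 (next): list=[4, 18, 3, 9, 8] cursor@18
After 4 (delete_current): list=[4, 3, 9, 8] cursor@3
After 5 (next): list=[4, 3, 9, 8] cursor@9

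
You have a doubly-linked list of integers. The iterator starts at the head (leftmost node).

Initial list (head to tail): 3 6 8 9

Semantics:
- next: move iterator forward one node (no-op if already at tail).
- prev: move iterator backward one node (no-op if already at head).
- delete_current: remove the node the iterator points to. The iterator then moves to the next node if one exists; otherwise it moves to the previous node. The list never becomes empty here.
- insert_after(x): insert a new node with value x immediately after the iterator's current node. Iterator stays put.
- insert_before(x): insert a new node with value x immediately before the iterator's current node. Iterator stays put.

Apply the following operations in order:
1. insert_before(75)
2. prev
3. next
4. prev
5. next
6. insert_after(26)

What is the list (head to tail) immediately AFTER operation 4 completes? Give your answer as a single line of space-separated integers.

Answer: 75 3 6 8 9

Derivation:
After 1 (insert_before(75)): list=[75, 3, 6, 8, 9] cursor@3
After 2 (prev): list=[75, 3, 6, 8, 9] cursor@75
After 3 (next): list=[75, 3, 6, 8, 9] cursor@3
After 4 (prev): list=[75, 3, 6, 8, 9] cursor@75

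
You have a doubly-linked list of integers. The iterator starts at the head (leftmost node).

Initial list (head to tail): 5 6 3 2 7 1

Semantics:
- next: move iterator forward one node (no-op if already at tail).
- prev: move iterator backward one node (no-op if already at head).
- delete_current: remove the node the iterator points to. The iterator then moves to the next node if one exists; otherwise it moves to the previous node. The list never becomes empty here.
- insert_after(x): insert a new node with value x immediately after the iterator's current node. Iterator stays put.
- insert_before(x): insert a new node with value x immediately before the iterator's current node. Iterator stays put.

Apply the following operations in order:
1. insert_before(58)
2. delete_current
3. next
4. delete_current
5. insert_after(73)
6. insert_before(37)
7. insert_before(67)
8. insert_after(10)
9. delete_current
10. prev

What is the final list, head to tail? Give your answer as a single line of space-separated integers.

Answer: 58 6 37 67 10 73 7 1

Derivation:
After 1 (insert_before(58)): list=[58, 5, 6, 3, 2, 7, 1] cursor@5
After 2 (delete_current): list=[58, 6, 3, 2, 7, 1] cursor@6
After 3 (next): list=[58, 6, 3, 2, 7, 1] cursor@3
After 4 (delete_current): list=[58, 6, 2, 7, 1] cursor@2
After 5 (insert_after(73)): list=[58, 6, 2, 73, 7, 1] cursor@2
After 6 (insert_before(37)): list=[58, 6, 37, 2, 73, 7, 1] cursor@2
After 7 (insert_before(67)): list=[58, 6, 37, 67, 2, 73, 7, 1] cursor@2
After 8 (insert_after(10)): list=[58, 6, 37, 67, 2, 10, 73, 7, 1] cursor@2
After 9 (delete_current): list=[58, 6, 37, 67, 10, 73, 7, 1] cursor@10
After 10 (prev): list=[58, 6, 37, 67, 10, 73, 7, 1] cursor@67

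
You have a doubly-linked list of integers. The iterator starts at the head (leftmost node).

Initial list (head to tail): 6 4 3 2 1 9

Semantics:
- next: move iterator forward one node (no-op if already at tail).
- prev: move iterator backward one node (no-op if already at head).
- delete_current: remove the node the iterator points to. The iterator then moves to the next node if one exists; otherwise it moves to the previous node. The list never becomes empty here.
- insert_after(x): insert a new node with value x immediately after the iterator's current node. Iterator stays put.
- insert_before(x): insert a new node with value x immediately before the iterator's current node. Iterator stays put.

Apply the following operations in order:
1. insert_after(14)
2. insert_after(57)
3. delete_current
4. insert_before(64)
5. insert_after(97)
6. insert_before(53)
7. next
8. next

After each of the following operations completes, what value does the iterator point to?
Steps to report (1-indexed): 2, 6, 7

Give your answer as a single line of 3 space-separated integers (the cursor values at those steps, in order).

Answer: 6 57 97

Derivation:
After 1 (insert_after(14)): list=[6, 14, 4, 3, 2, 1, 9] cursor@6
After 2 (insert_after(57)): list=[6, 57, 14, 4, 3, 2, 1, 9] cursor@6
After 3 (delete_current): list=[57, 14, 4, 3, 2, 1, 9] cursor@57
After 4 (insert_before(64)): list=[64, 57, 14, 4, 3, 2, 1, 9] cursor@57
After 5 (insert_after(97)): list=[64, 57, 97, 14, 4, 3, 2, 1, 9] cursor@57
After 6 (insert_before(53)): list=[64, 53, 57, 97, 14, 4, 3, 2, 1, 9] cursor@57
After 7 (next): list=[64, 53, 57, 97, 14, 4, 3, 2, 1, 9] cursor@97
After 8 (next): list=[64, 53, 57, 97, 14, 4, 3, 2, 1, 9] cursor@14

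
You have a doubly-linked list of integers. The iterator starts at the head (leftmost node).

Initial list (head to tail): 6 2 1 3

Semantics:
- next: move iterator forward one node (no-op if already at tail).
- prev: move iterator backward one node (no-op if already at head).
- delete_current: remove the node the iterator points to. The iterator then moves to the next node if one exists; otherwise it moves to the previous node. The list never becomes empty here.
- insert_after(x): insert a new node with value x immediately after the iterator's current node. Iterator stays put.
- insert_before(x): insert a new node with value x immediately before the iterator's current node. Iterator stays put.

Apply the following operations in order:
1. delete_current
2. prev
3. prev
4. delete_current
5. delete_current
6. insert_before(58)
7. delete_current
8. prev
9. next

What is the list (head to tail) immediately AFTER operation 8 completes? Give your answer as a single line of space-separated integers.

After 1 (delete_current): list=[2, 1, 3] cursor@2
After 2 (prev): list=[2, 1, 3] cursor@2
After 3 (prev): list=[2, 1, 3] cursor@2
After 4 (delete_current): list=[1, 3] cursor@1
After 5 (delete_current): list=[3] cursor@3
After 6 (insert_before(58)): list=[58, 3] cursor@3
After 7 (delete_current): list=[58] cursor@58
After 8 (prev): list=[58] cursor@58

Answer: 58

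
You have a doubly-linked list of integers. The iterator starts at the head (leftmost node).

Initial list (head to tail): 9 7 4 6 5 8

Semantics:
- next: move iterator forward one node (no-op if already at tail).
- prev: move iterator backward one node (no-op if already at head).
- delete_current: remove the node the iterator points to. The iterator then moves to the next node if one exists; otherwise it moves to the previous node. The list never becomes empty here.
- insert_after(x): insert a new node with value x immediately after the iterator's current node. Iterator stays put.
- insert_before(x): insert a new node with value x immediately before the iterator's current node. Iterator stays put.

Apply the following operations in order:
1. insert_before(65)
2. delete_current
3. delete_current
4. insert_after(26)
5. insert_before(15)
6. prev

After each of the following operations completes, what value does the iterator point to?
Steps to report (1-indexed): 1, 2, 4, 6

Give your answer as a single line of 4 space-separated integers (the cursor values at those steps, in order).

After 1 (insert_before(65)): list=[65, 9, 7, 4, 6, 5, 8] cursor@9
After 2 (delete_current): list=[65, 7, 4, 6, 5, 8] cursor@7
After 3 (delete_current): list=[65, 4, 6, 5, 8] cursor@4
After 4 (insert_after(26)): list=[65, 4, 26, 6, 5, 8] cursor@4
After 5 (insert_before(15)): list=[65, 15, 4, 26, 6, 5, 8] cursor@4
After 6 (prev): list=[65, 15, 4, 26, 6, 5, 8] cursor@15

Answer: 9 7 4 15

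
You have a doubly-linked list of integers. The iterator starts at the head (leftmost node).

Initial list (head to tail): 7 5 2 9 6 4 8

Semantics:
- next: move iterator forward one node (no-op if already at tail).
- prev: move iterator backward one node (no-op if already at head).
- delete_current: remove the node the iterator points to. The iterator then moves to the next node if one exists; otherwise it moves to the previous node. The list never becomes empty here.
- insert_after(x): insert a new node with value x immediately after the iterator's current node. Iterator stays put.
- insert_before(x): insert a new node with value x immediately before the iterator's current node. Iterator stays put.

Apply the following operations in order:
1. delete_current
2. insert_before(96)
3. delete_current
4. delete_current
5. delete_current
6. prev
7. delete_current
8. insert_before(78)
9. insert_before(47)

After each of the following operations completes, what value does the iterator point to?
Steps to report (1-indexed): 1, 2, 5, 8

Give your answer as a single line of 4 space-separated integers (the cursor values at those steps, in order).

Answer: 5 5 6 6

Derivation:
After 1 (delete_current): list=[5, 2, 9, 6, 4, 8] cursor@5
After 2 (insert_before(96)): list=[96, 5, 2, 9, 6, 4, 8] cursor@5
After 3 (delete_current): list=[96, 2, 9, 6, 4, 8] cursor@2
After 4 (delete_current): list=[96, 9, 6, 4, 8] cursor@9
After 5 (delete_current): list=[96, 6, 4, 8] cursor@6
After 6 (prev): list=[96, 6, 4, 8] cursor@96
After 7 (delete_current): list=[6, 4, 8] cursor@6
After 8 (insert_before(78)): list=[78, 6, 4, 8] cursor@6
After 9 (insert_before(47)): list=[78, 47, 6, 4, 8] cursor@6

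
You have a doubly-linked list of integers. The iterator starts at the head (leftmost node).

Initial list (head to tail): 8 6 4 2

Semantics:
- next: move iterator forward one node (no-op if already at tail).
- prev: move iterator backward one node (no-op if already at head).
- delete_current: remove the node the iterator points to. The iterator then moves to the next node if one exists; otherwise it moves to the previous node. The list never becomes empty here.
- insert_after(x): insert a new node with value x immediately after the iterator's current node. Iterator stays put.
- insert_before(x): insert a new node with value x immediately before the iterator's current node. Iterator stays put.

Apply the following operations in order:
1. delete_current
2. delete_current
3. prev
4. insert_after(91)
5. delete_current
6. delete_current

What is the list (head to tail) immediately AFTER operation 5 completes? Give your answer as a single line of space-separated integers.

After 1 (delete_current): list=[6, 4, 2] cursor@6
After 2 (delete_current): list=[4, 2] cursor@4
After 3 (prev): list=[4, 2] cursor@4
After 4 (insert_after(91)): list=[4, 91, 2] cursor@4
After 5 (delete_current): list=[91, 2] cursor@91

Answer: 91 2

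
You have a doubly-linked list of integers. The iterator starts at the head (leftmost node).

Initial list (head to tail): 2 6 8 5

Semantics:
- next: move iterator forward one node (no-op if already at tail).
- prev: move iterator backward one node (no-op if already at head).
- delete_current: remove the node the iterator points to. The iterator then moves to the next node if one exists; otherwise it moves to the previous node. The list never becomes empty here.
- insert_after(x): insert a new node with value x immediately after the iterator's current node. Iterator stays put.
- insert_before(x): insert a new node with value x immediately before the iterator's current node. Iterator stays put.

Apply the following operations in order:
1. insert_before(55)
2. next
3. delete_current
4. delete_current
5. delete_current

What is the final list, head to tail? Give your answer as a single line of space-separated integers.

Answer: 55 2

Derivation:
After 1 (insert_before(55)): list=[55, 2, 6, 8, 5] cursor@2
After 2 (next): list=[55, 2, 6, 8, 5] cursor@6
After 3 (delete_current): list=[55, 2, 8, 5] cursor@8
After 4 (delete_current): list=[55, 2, 5] cursor@5
After 5 (delete_current): list=[55, 2] cursor@2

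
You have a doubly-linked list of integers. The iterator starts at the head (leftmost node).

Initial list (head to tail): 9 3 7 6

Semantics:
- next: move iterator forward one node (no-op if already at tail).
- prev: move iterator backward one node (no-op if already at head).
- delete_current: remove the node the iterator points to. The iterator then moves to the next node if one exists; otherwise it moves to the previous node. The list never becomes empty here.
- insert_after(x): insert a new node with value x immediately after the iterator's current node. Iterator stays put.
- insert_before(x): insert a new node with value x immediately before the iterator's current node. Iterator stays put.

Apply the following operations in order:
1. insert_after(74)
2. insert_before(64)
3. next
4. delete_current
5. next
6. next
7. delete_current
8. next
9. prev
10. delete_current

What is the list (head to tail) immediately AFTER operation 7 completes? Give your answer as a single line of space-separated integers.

After 1 (insert_after(74)): list=[9, 74, 3, 7, 6] cursor@9
After 2 (insert_before(64)): list=[64, 9, 74, 3, 7, 6] cursor@9
After 3 (next): list=[64, 9, 74, 3, 7, 6] cursor@74
After 4 (delete_current): list=[64, 9, 3, 7, 6] cursor@3
After 5 (next): list=[64, 9, 3, 7, 6] cursor@7
After 6 (next): list=[64, 9, 3, 7, 6] cursor@6
After 7 (delete_current): list=[64, 9, 3, 7] cursor@7

Answer: 64 9 3 7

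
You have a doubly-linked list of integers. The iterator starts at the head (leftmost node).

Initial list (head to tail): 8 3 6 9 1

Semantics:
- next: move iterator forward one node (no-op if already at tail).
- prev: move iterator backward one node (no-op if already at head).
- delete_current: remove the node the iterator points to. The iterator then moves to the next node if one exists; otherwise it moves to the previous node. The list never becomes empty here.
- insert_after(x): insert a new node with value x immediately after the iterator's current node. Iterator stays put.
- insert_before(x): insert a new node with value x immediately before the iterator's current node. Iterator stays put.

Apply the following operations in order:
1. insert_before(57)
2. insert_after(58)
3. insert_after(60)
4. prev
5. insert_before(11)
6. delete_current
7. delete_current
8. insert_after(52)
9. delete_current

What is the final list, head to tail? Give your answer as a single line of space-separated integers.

After 1 (insert_before(57)): list=[57, 8, 3, 6, 9, 1] cursor@8
After 2 (insert_after(58)): list=[57, 8, 58, 3, 6, 9, 1] cursor@8
After 3 (insert_after(60)): list=[57, 8, 60, 58, 3, 6, 9, 1] cursor@8
After 4 (prev): list=[57, 8, 60, 58, 3, 6, 9, 1] cursor@57
After 5 (insert_before(11)): list=[11, 57, 8, 60, 58, 3, 6, 9, 1] cursor@57
After 6 (delete_current): list=[11, 8, 60, 58, 3, 6, 9, 1] cursor@8
After 7 (delete_current): list=[11, 60, 58, 3, 6, 9, 1] cursor@60
After 8 (insert_after(52)): list=[11, 60, 52, 58, 3, 6, 9, 1] cursor@60
After 9 (delete_current): list=[11, 52, 58, 3, 6, 9, 1] cursor@52

Answer: 11 52 58 3 6 9 1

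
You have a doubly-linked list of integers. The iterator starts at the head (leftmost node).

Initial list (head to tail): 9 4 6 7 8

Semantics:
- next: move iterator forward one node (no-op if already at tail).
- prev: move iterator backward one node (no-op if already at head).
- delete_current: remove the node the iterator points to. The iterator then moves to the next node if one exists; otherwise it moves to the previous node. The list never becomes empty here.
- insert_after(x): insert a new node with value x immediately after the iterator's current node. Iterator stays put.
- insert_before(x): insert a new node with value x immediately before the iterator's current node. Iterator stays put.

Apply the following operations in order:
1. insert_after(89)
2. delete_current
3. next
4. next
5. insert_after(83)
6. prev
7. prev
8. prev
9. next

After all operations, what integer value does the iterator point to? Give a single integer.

After 1 (insert_after(89)): list=[9, 89, 4, 6, 7, 8] cursor@9
After 2 (delete_current): list=[89, 4, 6, 7, 8] cursor@89
After 3 (next): list=[89, 4, 6, 7, 8] cursor@4
After 4 (next): list=[89, 4, 6, 7, 8] cursor@6
After 5 (insert_after(83)): list=[89, 4, 6, 83, 7, 8] cursor@6
After 6 (prev): list=[89, 4, 6, 83, 7, 8] cursor@4
After 7 (prev): list=[89, 4, 6, 83, 7, 8] cursor@89
After 8 (prev): list=[89, 4, 6, 83, 7, 8] cursor@89
After 9 (next): list=[89, 4, 6, 83, 7, 8] cursor@4

Answer: 4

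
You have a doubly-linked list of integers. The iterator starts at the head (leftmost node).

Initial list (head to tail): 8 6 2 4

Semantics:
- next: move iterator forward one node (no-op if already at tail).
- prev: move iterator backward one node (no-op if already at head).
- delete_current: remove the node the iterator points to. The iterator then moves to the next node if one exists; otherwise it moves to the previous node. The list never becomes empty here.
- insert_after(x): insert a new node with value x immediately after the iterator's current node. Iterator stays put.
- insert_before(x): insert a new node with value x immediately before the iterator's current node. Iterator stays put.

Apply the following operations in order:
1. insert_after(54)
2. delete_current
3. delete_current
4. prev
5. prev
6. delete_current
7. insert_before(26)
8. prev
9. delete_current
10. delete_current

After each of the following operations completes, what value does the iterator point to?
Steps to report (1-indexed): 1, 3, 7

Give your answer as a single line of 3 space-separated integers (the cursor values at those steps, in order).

Answer: 8 6 2

Derivation:
After 1 (insert_after(54)): list=[8, 54, 6, 2, 4] cursor@8
After 2 (delete_current): list=[54, 6, 2, 4] cursor@54
After 3 (delete_current): list=[6, 2, 4] cursor@6
After 4 (prev): list=[6, 2, 4] cursor@6
After 5 (prev): list=[6, 2, 4] cursor@6
After 6 (delete_current): list=[2, 4] cursor@2
After 7 (insert_before(26)): list=[26, 2, 4] cursor@2
After 8 (prev): list=[26, 2, 4] cursor@26
After 9 (delete_current): list=[2, 4] cursor@2
After 10 (delete_current): list=[4] cursor@4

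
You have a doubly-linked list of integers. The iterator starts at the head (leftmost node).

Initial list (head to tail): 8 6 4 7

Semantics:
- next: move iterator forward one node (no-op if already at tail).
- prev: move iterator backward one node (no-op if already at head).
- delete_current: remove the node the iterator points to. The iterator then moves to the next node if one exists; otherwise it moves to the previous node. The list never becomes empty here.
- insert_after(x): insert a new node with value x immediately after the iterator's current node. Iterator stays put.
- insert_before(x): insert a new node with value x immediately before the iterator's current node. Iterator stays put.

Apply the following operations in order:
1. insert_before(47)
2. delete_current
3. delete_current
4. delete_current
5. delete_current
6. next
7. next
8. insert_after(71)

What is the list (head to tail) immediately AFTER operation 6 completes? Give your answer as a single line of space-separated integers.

Answer: 47

Derivation:
After 1 (insert_before(47)): list=[47, 8, 6, 4, 7] cursor@8
After 2 (delete_current): list=[47, 6, 4, 7] cursor@6
After 3 (delete_current): list=[47, 4, 7] cursor@4
After 4 (delete_current): list=[47, 7] cursor@7
After 5 (delete_current): list=[47] cursor@47
After 6 (next): list=[47] cursor@47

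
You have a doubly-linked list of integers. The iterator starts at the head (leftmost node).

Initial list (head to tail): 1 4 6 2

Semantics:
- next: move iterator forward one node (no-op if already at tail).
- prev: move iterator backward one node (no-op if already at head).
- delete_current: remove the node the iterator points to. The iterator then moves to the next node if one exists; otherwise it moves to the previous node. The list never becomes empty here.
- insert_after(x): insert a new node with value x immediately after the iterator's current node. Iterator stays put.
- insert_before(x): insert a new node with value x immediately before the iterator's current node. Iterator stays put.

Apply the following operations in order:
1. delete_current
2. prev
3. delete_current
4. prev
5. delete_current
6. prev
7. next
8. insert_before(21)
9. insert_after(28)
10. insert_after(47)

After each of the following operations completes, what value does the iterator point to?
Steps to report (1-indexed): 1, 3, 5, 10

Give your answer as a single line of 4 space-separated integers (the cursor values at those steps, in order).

After 1 (delete_current): list=[4, 6, 2] cursor@4
After 2 (prev): list=[4, 6, 2] cursor@4
After 3 (delete_current): list=[6, 2] cursor@6
After 4 (prev): list=[6, 2] cursor@6
After 5 (delete_current): list=[2] cursor@2
After 6 (prev): list=[2] cursor@2
After 7 (next): list=[2] cursor@2
After 8 (insert_before(21)): list=[21, 2] cursor@2
After 9 (insert_after(28)): list=[21, 2, 28] cursor@2
After 10 (insert_after(47)): list=[21, 2, 47, 28] cursor@2

Answer: 4 6 2 2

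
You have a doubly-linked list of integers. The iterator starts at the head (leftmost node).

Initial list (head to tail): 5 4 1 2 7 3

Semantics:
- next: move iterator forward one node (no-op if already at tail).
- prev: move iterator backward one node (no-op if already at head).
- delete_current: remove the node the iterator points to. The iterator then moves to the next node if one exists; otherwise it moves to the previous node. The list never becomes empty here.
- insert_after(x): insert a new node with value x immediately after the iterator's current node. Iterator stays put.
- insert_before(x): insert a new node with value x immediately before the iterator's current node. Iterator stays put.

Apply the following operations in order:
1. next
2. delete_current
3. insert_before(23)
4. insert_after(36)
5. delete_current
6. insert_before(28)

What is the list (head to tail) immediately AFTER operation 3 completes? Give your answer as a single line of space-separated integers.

After 1 (next): list=[5, 4, 1, 2, 7, 3] cursor@4
After 2 (delete_current): list=[5, 1, 2, 7, 3] cursor@1
After 3 (insert_before(23)): list=[5, 23, 1, 2, 7, 3] cursor@1

Answer: 5 23 1 2 7 3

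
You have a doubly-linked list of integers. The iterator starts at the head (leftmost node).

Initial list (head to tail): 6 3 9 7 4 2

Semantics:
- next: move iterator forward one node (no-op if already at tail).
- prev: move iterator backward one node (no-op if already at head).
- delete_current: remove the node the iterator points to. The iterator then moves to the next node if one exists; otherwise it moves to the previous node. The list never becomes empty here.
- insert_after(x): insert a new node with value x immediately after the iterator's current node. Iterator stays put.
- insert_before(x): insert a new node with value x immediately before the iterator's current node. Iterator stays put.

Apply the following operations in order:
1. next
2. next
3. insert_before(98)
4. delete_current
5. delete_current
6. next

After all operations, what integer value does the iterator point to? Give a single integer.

Answer: 2

Derivation:
After 1 (next): list=[6, 3, 9, 7, 4, 2] cursor@3
After 2 (next): list=[6, 3, 9, 7, 4, 2] cursor@9
After 3 (insert_before(98)): list=[6, 3, 98, 9, 7, 4, 2] cursor@9
After 4 (delete_current): list=[6, 3, 98, 7, 4, 2] cursor@7
After 5 (delete_current): list=[6, 3, 98, 4, 2] cursor@4
After 6 (next): list=[6, 3, 98, 4, 2] cursor@2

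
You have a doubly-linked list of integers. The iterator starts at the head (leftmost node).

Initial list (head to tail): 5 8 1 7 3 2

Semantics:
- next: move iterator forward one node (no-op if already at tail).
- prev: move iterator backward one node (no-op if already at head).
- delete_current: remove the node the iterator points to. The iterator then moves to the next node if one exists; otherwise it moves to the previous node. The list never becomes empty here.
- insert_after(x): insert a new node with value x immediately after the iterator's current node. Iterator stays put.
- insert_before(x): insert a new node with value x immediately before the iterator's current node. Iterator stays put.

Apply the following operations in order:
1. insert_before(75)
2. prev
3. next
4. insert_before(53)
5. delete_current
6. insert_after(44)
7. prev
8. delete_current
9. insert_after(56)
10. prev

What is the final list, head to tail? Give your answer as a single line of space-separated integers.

Answer: 75 8 56 44 1 7 3 2

Derivation:
After 1 (insert_before(75)): list=[75, 5, 8, 1, 7, 3, 2] cursor@5
After 2 (prev): list=[75, 5, 8, 1, 7, 3, 2] cursor@75
After 3 (next): list=[75, 5, 8, 1, 7, 3, 2] cursor@5
After 4 (insert_before(53)): list=[75, 53, 5, 8, 1, 7, 3, 2] cursor@5
After 5 (delete_current): list=[75, 53, 8, 1, 7, 3, 2] cursor@8
After 6 (insert_after(44)): list=[75, 53, 8, 44, 1, 7, 3, 2] cursor@8
After 7 (prev): list=[75, 53, 8, 44, 1, 7, 3, 2] cursor@53
After 8 (delete_current): list=[75, 8, 44, 1, 7, 3, 2] cursor@8
After 9 (insert_after(56)): list=[75, 8, 56, 44, 1, 7, 3, 2] cursor@8
After 10 (prev): list=[75, 8, 56, 44, 1, 7, 3, 2] cursor@75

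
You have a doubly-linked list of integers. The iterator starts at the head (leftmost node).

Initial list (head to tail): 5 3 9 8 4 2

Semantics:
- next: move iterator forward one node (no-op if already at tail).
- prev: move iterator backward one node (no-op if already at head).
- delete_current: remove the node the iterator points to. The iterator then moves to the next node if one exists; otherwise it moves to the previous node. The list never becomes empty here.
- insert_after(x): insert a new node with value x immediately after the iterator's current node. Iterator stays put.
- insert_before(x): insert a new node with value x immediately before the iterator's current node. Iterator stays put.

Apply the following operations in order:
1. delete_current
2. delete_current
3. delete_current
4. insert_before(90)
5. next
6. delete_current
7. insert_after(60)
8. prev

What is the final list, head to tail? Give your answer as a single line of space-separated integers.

After 1 (delete_current): list=[3, 9, 8, 4, 2] cursor@3
After 2 (delete_current): list=[9, 8, 4, 2] cursor@9
After 3 (delete_current): list=[8, 4, 2] cursor@8
After 4 (insert_before(90)): list=[90, 8, 4, 2] cursor@8
After 5 (next): list=[90, 8, 4, 2] cursor@4
After 6 (delete_current): list=[90, 8, 2] cursor@2
After 7 (insert_after(60)): list=[90, 8, 2, 60] cursor@2
After 8 (prev): list=[90, 8, 2, 60] cursor@8

Answer: 90 8 2 60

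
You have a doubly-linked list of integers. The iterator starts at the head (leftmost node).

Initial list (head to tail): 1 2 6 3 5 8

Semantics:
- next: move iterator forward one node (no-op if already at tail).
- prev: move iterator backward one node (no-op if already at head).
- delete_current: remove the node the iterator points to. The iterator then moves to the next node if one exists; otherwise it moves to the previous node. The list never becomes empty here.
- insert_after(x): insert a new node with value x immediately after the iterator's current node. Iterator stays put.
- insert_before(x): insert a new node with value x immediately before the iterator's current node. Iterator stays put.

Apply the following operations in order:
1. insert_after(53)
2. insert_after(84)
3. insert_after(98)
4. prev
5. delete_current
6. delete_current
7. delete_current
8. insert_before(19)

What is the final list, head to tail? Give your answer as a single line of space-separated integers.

Answer: 19 53 2 6 3 5 8

Derivation:
After 1 (insert_after(53)): list=[1, 53, 2, 6, 3, 5, 8] cursor@1
After 2 (insert_after(84)): list=[1, 84, 53, 2, 6, 3, 5, 8] cursor@1
After 3 (insert_after(98)): list=[1, 98, 84, 53, 2, 6, 3, 5, 8] cursor@1
After 4 (prev): list=[1, 98, 84, 53, 2, 6, 3, 5, 8] cursor@1
After 5 (delete_current): list=[98, 84, 53, 2, 6, 3, 5, 8] cursor@98
After 6 (delete_current): list=[84, 53, 2, 6, 3, 5, 8] cursor@84
After 7 (delete_current): list=[53, 2, 6, 3, 5, 8] cursor@53
After 8 (insert_before(19)): list=[19, 53, 2, 6, 3, 5, 8] cursor@53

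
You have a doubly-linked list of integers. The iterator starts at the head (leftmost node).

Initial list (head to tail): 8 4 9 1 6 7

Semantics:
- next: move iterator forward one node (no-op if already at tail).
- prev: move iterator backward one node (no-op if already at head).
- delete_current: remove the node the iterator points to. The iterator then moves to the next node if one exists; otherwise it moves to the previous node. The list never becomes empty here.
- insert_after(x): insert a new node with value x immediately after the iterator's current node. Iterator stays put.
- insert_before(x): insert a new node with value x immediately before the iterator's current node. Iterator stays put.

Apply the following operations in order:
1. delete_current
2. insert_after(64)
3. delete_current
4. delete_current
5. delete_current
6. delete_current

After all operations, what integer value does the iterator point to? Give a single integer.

After 1 (delete_current): list=[4, 9, 1, 6, 7] cursor@4
After 2 (insert_after(64)): list=[4, 64, 9, 1, 6, 7] cursor@4
After 3 (delete_current): list=[64, 9, 1, 6, 7] cursor@64
After 4 (delete_current): list=[9, 1, 6, 7] cursor@9
After 5 (delete_current): list=[1, 6, 7] cursor@1
After 6 (delete_current): list=[6, 7] cursor@6

Answer: 6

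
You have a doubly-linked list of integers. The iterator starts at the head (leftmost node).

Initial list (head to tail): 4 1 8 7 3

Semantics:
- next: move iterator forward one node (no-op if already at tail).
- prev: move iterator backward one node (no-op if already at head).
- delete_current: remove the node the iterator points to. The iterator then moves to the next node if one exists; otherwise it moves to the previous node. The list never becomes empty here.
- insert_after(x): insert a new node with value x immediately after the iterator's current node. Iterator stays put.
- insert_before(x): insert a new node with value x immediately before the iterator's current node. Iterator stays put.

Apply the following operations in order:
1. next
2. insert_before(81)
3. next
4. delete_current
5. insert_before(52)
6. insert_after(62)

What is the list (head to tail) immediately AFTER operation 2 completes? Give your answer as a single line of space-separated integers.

Answer: 4 81 1 8 7 3

Derivation:
After 1 (next): list=[4, 1, 8, 7, 3] cursor@1
After 2 (insert_before(81)): list=[4, 81, 1, 8, 7, 3] cursor@1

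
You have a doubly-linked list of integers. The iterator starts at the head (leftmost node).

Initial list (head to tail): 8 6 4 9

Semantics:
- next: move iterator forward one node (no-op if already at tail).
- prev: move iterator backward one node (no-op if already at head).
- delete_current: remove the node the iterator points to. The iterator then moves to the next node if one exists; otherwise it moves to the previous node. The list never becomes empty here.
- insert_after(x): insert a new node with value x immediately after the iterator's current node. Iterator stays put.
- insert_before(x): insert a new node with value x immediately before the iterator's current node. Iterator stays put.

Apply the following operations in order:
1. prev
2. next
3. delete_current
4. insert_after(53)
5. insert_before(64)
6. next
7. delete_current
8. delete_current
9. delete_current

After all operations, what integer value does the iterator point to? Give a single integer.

After 1 (prev): list=[8, 6, 4, 9] cursor@8
After 2 (next): list=[8, 6, 4, 9] cursor@6
After 3 (delete_current): list=[8, 4, 9] cursor@4
After 4 (insert_after(53)): list=[8, 4, 53, 9] cursor@4
After 5 (insert_before(64)): list=[8, 64, 4, 53, 9] cursor@4
After 6 (next): list=[8, 64, 4, 53, 9] cursor@53
After 7 (delete_current): list=[8, 64, 4, 9] cursor@9
After 8 (delete_current): list=[8, 64, 4] cursor@4
After 9 (delete_current): list=[8, 64] cursor@64

Answer: 64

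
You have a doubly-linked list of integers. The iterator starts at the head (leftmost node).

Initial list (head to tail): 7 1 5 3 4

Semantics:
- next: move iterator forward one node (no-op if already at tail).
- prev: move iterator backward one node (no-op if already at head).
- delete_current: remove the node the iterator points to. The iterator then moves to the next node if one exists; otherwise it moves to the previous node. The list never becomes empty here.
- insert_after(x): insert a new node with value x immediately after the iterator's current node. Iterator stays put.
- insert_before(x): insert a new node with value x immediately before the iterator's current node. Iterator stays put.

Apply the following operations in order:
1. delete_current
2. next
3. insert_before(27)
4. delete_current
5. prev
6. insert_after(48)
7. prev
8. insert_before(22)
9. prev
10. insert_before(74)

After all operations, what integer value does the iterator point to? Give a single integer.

After 1 (delete_current): list=[1, 5, 3, 4] cursor@1
After 2 (next): list=[1, 5, 3, 4] cursor@5
After 3 (insert_before(27)): list=[1, 27, 5, 3, 4] cursor@5
After 4 (delete_current): list=[1, 27, 3, 4] cursor@3
After 5 (prev): list=[1, 27, 3, 4] cursor@27
After 6 (insert_after(48)): list=[1, 27, 48, 3, 4] cursor@27
After 7 (prev): list=[1, 27, 48, 3, 4] cursor@1
After 8 (insert_before(22)): list=[22, 1, 27, 48, 3, 4] cursor@1
After 9 (prev): list=[22, 1, 27, 48, 3, 4] cursor@22
After 10 (insert_before(74)): list=[74, 22, 1, 27, 48, 3, 4] cursor@22

Answer: 22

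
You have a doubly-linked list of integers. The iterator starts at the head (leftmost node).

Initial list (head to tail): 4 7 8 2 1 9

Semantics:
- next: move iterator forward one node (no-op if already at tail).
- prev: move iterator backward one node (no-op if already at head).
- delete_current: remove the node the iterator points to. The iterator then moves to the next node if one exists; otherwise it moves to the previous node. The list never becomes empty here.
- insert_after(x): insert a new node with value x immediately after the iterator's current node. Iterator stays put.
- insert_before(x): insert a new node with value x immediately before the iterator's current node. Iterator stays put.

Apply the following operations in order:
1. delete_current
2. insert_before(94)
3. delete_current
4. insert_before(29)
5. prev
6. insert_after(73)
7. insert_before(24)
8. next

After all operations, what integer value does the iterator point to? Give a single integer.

After 1 (delete_current): list=[7, 8, 2, 1, 9] cursor@7
After 2 (insert_before(94)): list=[94, 7, 8, 2, 1, 9] cursor@7
After 3 (delete_current): list=[94, 8, 2, 1, 9] cursor@8
After 4 (insert_before(29)): list=[94, 29, 8, 2, 1, 9] cursor@8
After 5 (prev): list=[94, 29, 8, 2, 1, 9] cursor@29
After 6 (insert_after(73)): list=[94, 29, 73, 8, 2, 1, 9] cursor@29
After 7 (insert_before(24)): list=[94, 24, 29, 73, 8, 2, 1, 9] cursor@29
After 8 (next): list=[94, 24, 29, 73, 8, 2, 1, 9] cursor@73

Answer: 73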